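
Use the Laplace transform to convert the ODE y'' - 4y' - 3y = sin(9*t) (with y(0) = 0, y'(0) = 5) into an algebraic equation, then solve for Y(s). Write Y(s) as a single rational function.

Y(s) = (5*s^2 + 414)/(s^4 - 4*s^3 + 78*s^2 - 324*s - 243)

Transform both sides with L{·}.
Using L{y''} = s^2 Y - s·y(0) - y'(0) and L{y'} = sY - y(0), with y(0) = 0, y'(0) = 5, the left side becomes (s^2 - 4*s - 3)Y - (5).
The right side is L{sin(9*t)} = 9/(s^2 + 81).
So (s^2 - 4*s - 3)Y = 9/(s^2 + 81) + (5).
Solve for Y(s) and write it as one ratio of polynomials.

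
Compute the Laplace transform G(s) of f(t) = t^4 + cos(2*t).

By linearity of the Laplace transform, transform each term separately.
L{cos(2t)} = s/(s^2 + 4); L{t^4} = 4!/s^5 = 24/s^5.

G(s) = s/(s^2 + 4) + 24/s^5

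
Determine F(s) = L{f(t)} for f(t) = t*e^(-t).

L{e^(-t)} = 1/(s + 1).
Then apply L{t·g(t)} = -d/ds[G(s)] with G(s) = 1/(s + 1):
differentiating 1 time and applying the sign gives (s + 1)^(-2).

F(s) = (s + 1)^(-2)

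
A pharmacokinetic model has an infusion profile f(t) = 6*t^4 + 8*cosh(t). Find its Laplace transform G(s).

G(s) = 8*s/(s^2 - 1) + 144/s^5

Apply the Laplace transform termwise.
(6)·[L{t^4} = 4!/s^5 = 24/s^5]; (8)·[L{cosh(t)} = s/(s^2 - 1)].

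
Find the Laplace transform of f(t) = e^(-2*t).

1/(s + 2)

L{e^(-2t)} = 1/(s + 2).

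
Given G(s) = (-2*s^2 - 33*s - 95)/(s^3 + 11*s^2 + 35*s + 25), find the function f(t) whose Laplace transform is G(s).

f(t) = -5*t*exp(-5*t) - 4*exp(-t) + 2*exp(-5*t)

Factor the denominator: s^3 + 11*s^2 + 35*s + 25 = (s + 1)*(s + 5)^2.
Partial fraction decomposition gives [2/(s + 5)] + [-5/(s + 5)^2] + [-4/(s + 1)].
Invert each term: 2/(s + 5) ↔ 2e^(-5t); -5/(s + 5)^2 ↔ -5t·e^(-5t); -4/(s + 1) ↔ -4e^(-t).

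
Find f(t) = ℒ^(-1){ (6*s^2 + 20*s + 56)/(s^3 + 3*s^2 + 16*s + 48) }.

f(t) = 2*sin(4*t) + 4*cos(4*t) + 2*exp(-3*t)

Factor the denominator: s^3 + 3*s^2 + 16*s + 48 = (s + 3)*(s^2 + 16).
Partial fraction decomposition gives [2/(s + 3)] + [4*s/(s^2 + 16)] + [8/(s^2 + 16)].
Invert each term: 2/(s + 3) ↔ 2e^(-3t); 4·s/(s^2 + 16) ↔ 4cos(4t); 2·4/(s^2 + 16) ↔ 2sin(4t).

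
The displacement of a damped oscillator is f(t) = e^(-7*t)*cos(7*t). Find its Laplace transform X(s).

L{cos(7t)} = s/(s^2 + 49).
By the first shifting theorem, multiplying by e^(-7t) replaces s with s + 7.

X(s) = (s + 7)/((s + 7)^2 + 49)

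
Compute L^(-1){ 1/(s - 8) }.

Since L{e^(8t)} = 1/(s - 8), the inverse is exp(8*t).

exp(8*t)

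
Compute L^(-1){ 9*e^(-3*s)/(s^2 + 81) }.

Heaviside(t - 3)*(sin(9*t - 27))

The factor e^(-3s) signals a time shift by c = 3 (second shifting theorem).
L{sin(9t)} = 9/(s^2 + 81), so L^-1{9/(s^2 + 81)} = sin(9*t).
Hence the inverse is u(t - 3) times that function evaluated at t - 3.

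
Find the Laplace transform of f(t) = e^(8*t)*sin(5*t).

5/((s - 8)^2 + 25)

L{sin(5t)} = 5/(s^2 + 25).
By the first shifting theorem, multiplying by e^(8t) replaces s with s - 8.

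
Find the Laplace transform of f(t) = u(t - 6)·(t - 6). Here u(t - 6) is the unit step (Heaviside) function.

By the second shifting theorem, L{u(t - c)·g(t - c)} = e^(-cs)·G(s) with c = 6 and G(s) = L{g(t)}.
L{t} = 1!/s^2 = 1/s^2.

exp(-6*s)/s^2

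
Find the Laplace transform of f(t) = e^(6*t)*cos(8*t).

(s - 6)/((s - 6)^2 + 64)

L{cos(8t)} = s/(s^2 + 64).
By the first shifting theorem, multiplying by e^(6t) replaces s with s - 6.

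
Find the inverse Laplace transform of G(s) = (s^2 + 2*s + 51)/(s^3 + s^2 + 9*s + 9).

2*sin(3*t) - 4*cos(3*t) + 5*exp(-t)

Factor the denominator: s^3 + s^2 + 9*s + 9 = (s + 1)*(s^2 + 9).
Partial fraction decomposition gives [5/(s + 1)] + [-4*s/(s^2 + 9)] + [6/(s^2 + 9)].
Invert each term: 5/(s + 1) ↔ 5e^(-t); -4·s/(s^2 + 9) ↔ -4cos(3t); 2·3/(s^2 + 9) ↔ 2sin(3t).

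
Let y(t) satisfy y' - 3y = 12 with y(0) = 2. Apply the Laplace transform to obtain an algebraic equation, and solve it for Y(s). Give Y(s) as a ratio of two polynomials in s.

Y(s) = (2*s + 12)/(s^2 - 3*s)

Transform both sides with L{·}.
The derivative rules (L{y'} = sY - y(0) = sY - 2) turn the left side into (s - 3)Y - (2).
The right side is L{12} = 12/s.
So (s - 3)Y = 12/s + (2).
Isolate Y and clear denominators.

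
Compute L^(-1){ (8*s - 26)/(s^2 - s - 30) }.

2*exp(6*t) + 6*exp(-5*t)

Factor the denominator: s^2 - s - 30 = (s - 6)*(s + 5).
Partial fraction decomposition gives [2/(s - 6)] + [6/(s + 5)].
Invert each term: 2/(s - 6) ↔ 2e^(6t); 6/(s + 5) ↔ 6e^(-5t).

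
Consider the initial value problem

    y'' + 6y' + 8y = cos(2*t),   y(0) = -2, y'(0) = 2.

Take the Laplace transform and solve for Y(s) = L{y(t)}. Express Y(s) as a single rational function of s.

Laplace-transform each side.
The derivative rules (L{y''} = s^2 Y - s·y(0) - y'(0) and L{y'} = sY - y(0), with y(0) = -2, y'(0) = 2) turn the left side into (s^2 + 6*s + 8)Y - (-2*s - 10).
The right side is L{cos(2*t)} = s/(s^2 + 4).
So (s^2 + 6*s + 8)Y = s/(s^2 + 4) + (-2*s - 10).
Divide through and combine into a single rational function.

Y(s) = (-2*s^3 - 10*s^2 - 7*s - 40)/(s^4 + 6*s^3 + 12*s^2 + 24*s + 32)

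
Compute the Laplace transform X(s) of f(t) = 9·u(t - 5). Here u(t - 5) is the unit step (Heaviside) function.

X(s) = 9*exp(-5*s)/s

By the second shifting theorem, L{u(t - c)·g(t - c)} = e^(-cs)·G(s) with c = 5 and G(s) = L{g(t)}.
L{9} = 9/s.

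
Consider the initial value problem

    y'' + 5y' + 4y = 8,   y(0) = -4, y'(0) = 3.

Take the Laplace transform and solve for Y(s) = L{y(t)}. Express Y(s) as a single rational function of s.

Transform both sides with L{·}.
With L{y''} = s^2 Y - s·y(0) - y'(0) and L{y'} = sY - y(0), with y(0) = -4, y'(0) = 3: the LHS transforms to (s^2 + 5*s + 4)Y - (-4*s - 17).
The right side is L{8} = 8/s.
So (s^2 + 5*s + 4)Y = 8/s + (-4*s - 17).
Isolate Y and clear denominators.

Y(s) = (-4*s^2 - 17*s + 8)/(s^3 + 5*s^2 + 4*s)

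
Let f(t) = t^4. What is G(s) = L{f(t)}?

G(s) = 24/s^5

L{t^4} = 4!/s^5 = 24/s^5.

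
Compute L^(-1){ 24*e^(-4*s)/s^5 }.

Heaviside(t - 4)*((t - 4)^4)

The factor e^(-4s) signals a time shift by c = 4 (second shifting theorem).
L{t^4} = 4!/s^5 = 24/s^5, so L^-1{24/s^5} = t^4.
Hence the inverse is u(t - 4) times that function evaluated at t - 4.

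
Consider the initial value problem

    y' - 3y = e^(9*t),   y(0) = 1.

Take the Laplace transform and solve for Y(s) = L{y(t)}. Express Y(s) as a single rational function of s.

Y(s) = (s - 8)/(s^2 - 12*s + 27)

Laplace-transform each side.
The derivative rules (L{y'} = sY - y(0) = sY - 1) turn the left side into (s - 3)Y - (1).
The right side is L{e^(9*t)} = 1/(s - 9).
So (s - 3)Y = 1/(s - 9) + (1).
Solve for Y(s) and write it as one ratio of polynomials.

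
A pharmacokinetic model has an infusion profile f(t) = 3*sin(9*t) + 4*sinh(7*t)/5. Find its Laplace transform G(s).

G(s) = 27/(s^2 + 81) + 28/(5*(s^2 - 49))

The transform is linear, so treat each term independently.
(4/5)·[L{sinh(7t)} = 7/(s^2 - 49)]; (3)·[L{sin(9t)} = 9/(s^2 + 81)].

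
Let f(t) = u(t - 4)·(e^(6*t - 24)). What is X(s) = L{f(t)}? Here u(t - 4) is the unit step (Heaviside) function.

By the second shifting theorem, L{u(t - c)·g(t - c)} = e^(-cs)·G(s) with c = 4 and G(s) = L{g(t)}.
L{e^(6t)} = 1/(s - 6).

X(s) = exp(-4*s)/(s - 6)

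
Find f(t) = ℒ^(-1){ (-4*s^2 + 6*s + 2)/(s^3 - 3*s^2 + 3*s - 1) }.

f(t) = 2*t^2*exp(t) - 2*t*exp(t) - 4*exp(t)

Factor the denominator: s^3 - 3*s^2 + 3*s - 1 = (s - 1)^3.
Partial fraction decomposition gives [-4/(s - 1)] + [-2/(s - 1)^2] + [4/(s - 1)^3].
Invert each term: -4/(s - 1) ↔ -4e^(t); -2/(s - 1)^2 ↔ -2t·e^(t); 4/(s - 1)^3 ↔ (2)t^2·e^(t).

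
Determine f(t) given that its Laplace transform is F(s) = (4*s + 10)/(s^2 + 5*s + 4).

Factor the denominator: s^2 + 5*s + 4 = (s + 1)*(s + 4).
Partial fraction decomposition gives [2/(s + 1)] + [2/(s + 4)].
Invert each term: 2/(s + 1) ↔ 2e^(-t); 2/(s + 4) ↔ 2e^(-4t).

f(t) = 2*exp(-t) + 2*exp(-4*t)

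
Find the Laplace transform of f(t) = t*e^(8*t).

L{e^(8t)} = 1/(s - 8).
Then apply L{t·g(t)} = -d/ds[G(s)] with G(s) = 1/(s - 8):
differentiating 1 time and applying the sign gives (s - 8)^(-2).

(s - 8)^(-2)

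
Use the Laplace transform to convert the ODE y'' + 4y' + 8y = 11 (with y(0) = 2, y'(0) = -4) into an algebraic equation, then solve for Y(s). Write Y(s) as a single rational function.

Apply the Laplace transform to the equation.
With L{y''} = s^2 Y - s·y(0) - y'(0) and L{y'} = sY - y(0), with y(0) = 2, y'(0) = -4: the LHS transforms to (s^2 + 4*s + 8)Y - (2*s + 4).
The right side is L{11} = 11/s.
So (s^2 + 4*s + 8)Y = 11/s + (2*s + 4).
Solve for Y(s) and write it as one ratio of polynomials.

Y(s) = (2*s^2 + 4*s + 11)/(s^3 + 4*s^2 + 8*s)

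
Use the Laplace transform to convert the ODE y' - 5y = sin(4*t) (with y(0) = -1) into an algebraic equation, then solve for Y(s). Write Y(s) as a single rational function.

Y(s) = (-s^2 - 12)/(s^3 - 5*s^2 + 16*s - 80)

Take the Laplace transform of both sides.
With L{y'} = sY - y(0) = sY - (-1): the LHS transforms to (s - 5)Y - (-1).
The right side is L{sin(4*t)} = 4/(s^2 + 16).
So (s - 5)Y = 4/(s^2 + 16) + (-1).
Isolate Y and clear denominators.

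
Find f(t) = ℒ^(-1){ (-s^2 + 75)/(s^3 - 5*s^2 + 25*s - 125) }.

Factor the denominator: s^3 - 5*s^2 + 25*s - 125 = (s - 5)*(s^2 + 25).
Partial fraction decomposition gives [1/(s - 5)] + [-2*s/(s^2 + 25)] + [-10/(s^2 + 25)].
Invert each term: 1/(s - 5) ↔ e^(5t); -2·s/(s^2 + 25) ↔ -2cos(5t); -2·5/(s^2 + 25) ↔ -2sin(5t).

f(t) = exp(5*t) - 2*sin(5*t) - 2*cos(5*t)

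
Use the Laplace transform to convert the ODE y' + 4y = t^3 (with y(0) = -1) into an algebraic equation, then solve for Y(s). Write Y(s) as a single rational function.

Laplace-transform each side.
Using L{y'} = sY - y(0) = sY - (-1), the left side becomes (s + 4)Y - (-1).
The right side is L{t^3} = 6/s^4.
So (s + 4)Y = 6/s^4 + (-1).
Isolate Y and clear denominators.

Y(s) = (-s^4 + 6)/(s^5 + 4*s^4)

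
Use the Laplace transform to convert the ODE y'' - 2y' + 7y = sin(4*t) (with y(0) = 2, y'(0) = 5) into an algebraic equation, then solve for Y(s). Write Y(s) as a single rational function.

Take the Laplace transform of both sides.
The derivative rules (L{y''} = s^2 Y - s·y(0) - y'(0) and L{y'} = sY - y(0), with y(0) = 2, y'(0) = 5) turn the left side into (s^2 - 2*s + 7)Y - (2*s + 1).
The right side is L{sin(4*t)} = 4/(s^2 + 16).
So (s^2 - 2*s + 7)Y = 4/(s^2 + 16) + (2*s + 1).
Divide through and combine into a single rational function.

Y(s) = (2*s^3 + s^2 + 32*s + 20)/(s^4 - 2*s^3 + 23*s^2 - 32*s + 112)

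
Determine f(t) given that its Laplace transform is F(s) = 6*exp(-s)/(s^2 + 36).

The factor e^(-s) signals a time shift by c = 1 (second shifting theorem).
L{sin(6t)} = 6/(s^2 + 36), so L^-1{6/(s^2 + 36)} = sin(6*t).
Hence the inverse is u(t - 1) times that function evaluated at t - 1.

f(t) = Heaviside(t - 1)*(sin(6*t - 6))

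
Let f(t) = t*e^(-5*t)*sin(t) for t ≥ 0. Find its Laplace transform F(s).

F(s) = 2*(s + 5)/(s^2 + 10*s + 26)^2

L{sin(t)} = 1/(s^2 + 1).
Multiplying by e^(-5t) shifts s → s + 5, so L{e^(-5*t)*sin(t)} = 1/((s + 5)^2 + 1).
Then apply L{t·g(t)} = -d/ds[G(s)] with G(s) = 1/((s + 5)^2 + 1):
differentiating 1 time and applying the sign gives 2*(s + 5)/(s^2 + 10*s + 26)^2.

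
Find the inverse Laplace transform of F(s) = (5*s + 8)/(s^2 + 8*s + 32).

Complete the square in the denominator: s^2 + 8*s + 32 = (s + 4)^2 + 4^2.
Split the numerator to match: 5*s + 8 = 5·(s + 4) - 3·4.
Invert each term: 5·(s + 4)/((s + 4)^2 + 16) ↔ 5e^(-4t)cos(4t); -3·4/((s + 4)^2 + 16) ↔ -3e^(-4t)sin(4t).

-3*exp(-4*t)*sin(4*t) + 5*exp(-4*t)*cos(4*t)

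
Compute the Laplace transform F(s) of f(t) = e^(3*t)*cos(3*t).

L{cos(3t)} = s/(s^2 + 9).
By the first shifting theorem, multiplying by e^(3t) replaces s with s - 3.

F(s) = (s - 3)/((s - 3)^2 + 9)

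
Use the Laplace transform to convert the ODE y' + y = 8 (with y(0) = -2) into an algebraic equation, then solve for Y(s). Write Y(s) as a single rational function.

Y(s) = (-2*s + 8)/(s^2 + s)

Apply the Laplace transform to the equation.
Using L{y'} = sY - y(0) = sY - (-2), the left side becomes (s + 1)Y - (-2).
The right side is L{8} = 8/s.
So (s + 1)Y = 8/s + (-2).
Divide through and combine into a single rational function.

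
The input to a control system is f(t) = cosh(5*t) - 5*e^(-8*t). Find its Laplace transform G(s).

By linearity of the Laplace transform, transform each term separately.
L{cosh(5t)} = s/(s^2 - 25); (-5)·[L{e^(-8t)} = 1/(s + 8)].

G(s) = s/(s^2 - 25) - 5/(s + 8)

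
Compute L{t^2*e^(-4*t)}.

L{e^(-4t)} = 1/(s + 4).
Then apply L{t^2·g(t)} = (-1)^2 d^2/ds^2[H(s)] with H(s) = 1/(s + 4):
differentiating 2 times and applying the sign gives 2/(s + 4)^3.

2/(s + 4)^3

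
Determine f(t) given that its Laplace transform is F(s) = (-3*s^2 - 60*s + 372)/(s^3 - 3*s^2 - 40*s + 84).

Factor the denominator: s^3 - 3*s^2 - 40*s + 84 = (s - 7)*(s - 2)*(s + 6).
Partial fraction decomposition gives [6/(s + 6)] + [-3/(s - 7)] + [-6/(s - 2)].
Invert each term: 6/(s + 6) ↔ 6e^(-6t); -3/(s - 7) ↔ -3e^(7t); -6/(s - 2) ↔ -6e^(2t).

f(t) = -3*exp(7*t) - 6*exp(2*t) + 6*exp(-6*t)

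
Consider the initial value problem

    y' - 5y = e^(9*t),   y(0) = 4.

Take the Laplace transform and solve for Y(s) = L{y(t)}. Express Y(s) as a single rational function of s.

Y(s) = (4*s - 35)/(s^2 - 14*s + 45)

Laplace-transform each side.
Using L{y'} = sY - y(0) = sY - 4, the left side becomes (s - 5)Y - (4).
The right side is L{e^(9*t)} = 1/(s - 9).
So (s - 5)Y = 1/(s - 9) + (4).
Isolate Y and clear denominators.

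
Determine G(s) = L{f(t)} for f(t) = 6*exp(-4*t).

L{6} = 6/s.
By the first shifting theorem, multiplying by e^(-4t) replaces s with s + 4.

G(s) = 6/(s + 4)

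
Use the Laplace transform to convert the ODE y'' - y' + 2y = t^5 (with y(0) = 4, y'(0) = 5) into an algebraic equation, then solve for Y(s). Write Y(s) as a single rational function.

Transform both sides with L{·}.
Using L{y''} = s^2 Y - s·y(0) - y'(0) and L{y'} = sY - y(0), with y(0) = 4, y'(0) = 5, the left side becomes (s^2 - s + 2)Y - (4*s + 1).
The right side is L{t^5} = 120/s^6.
So (s^2 - s + 2)Y = 120/s^6 + (4*s + 1).
Solve for Y(s) and write it as one ratio of polynomials.

Y(s) = (4*s^7 + s^6 + 120)/(s^8 - s^7 + 2*s^6)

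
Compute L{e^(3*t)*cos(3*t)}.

(s - 3)/((s - 3)^2 + 9)

L{cos(3t)} = s/(s^2 + 9).
By the first shifting theorem, multiplying by e^(3t) replaces s with s - 3.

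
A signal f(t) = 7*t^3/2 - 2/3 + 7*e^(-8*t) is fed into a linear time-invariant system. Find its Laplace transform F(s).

By linearity of the Laplace transform, transform each term separately.
L{-2/3} = (-2/3)/s; (7/2)·[L{t^3} = 3!/s^4 = 6/s^4]; (7)·[L{e^(-8t)} = 1/(s + 8)].

F(s) = 7/(s + 8) - 2/(3*s) + 21/s^4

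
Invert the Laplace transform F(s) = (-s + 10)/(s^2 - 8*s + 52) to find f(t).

Complete the square in the denominator: s^2 - 8*s + 52 = (s - 4)^2 + 6^2.
Split the numerator to match: -s + 10 = -1·(s - 4) + 1·6.
Invert each term: -1·(s - 4)/((s - 4)^2 + 36) ↔ -e^(4t)cos(6t); 1·6/((s - 4)^2 + 36) ↔ e^(4t)sin(6t).

f(t) = exp(4*t)*sin(6*t) - exp(4*t)*cos(6*t)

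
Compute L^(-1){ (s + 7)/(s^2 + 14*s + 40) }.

Rewrite the denominator: s^2 + 14*s + 40 = (s + 7)^2 - 9.
The form in (s + 7) signals a first-shifting-theorem factor e^(-7t).
Since L{cosh(3t)} = s/(s^2 - 9), the inverse is e^(-7*t)*cosh(3*t).

exp(-7*t)*cosh(3*t)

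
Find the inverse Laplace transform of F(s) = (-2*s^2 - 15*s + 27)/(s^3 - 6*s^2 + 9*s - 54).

Factor the denominator: s^3 - 6*s^2 + 9*s - 54 = (s - 6)*(s^2 + 9).
Partial fraction decomposition gives [-3/(s - 6)] + [s/(s^2 + 9)] + [-9/(s^2 + 9)].
Invert each term: -3/(s - 6) ↔ -3e^(6t); 1·s/(s^2 + 9) ↔ cos(3t); -3·3/(s^2 + 9) ↔ -3sin(3t).

-3*exp(6*t) - 3*sin(3*t) + cos(3*t)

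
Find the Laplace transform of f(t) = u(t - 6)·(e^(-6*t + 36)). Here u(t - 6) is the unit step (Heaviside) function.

By the second shifting theorem, L{u(t - c)·g(t - c)} = e^(-cs)·G(s) with c = 6 and G(s) = L{g(t)}.
L{e^(-6t)} = 1/(s + 6).

exp(-6*s)/(s + 6)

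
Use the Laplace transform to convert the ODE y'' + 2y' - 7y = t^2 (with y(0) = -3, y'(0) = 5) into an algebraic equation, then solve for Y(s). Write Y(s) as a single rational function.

Y(s) = (-3*s^4 - s^3 + 2)/(s^5 + 2*s^4 - 7*s^3)

Apply the Laplace transform to the equation.
With L{y''} = s^2 Y - s·y(0) - y'(0) and L{y'} = sY - y(0), with y(0) = -3, y'(0) = 5: the LHS transforms to (s^2 + 2*s - 7)Y - (-3*s - 1).
The right side is L{t^2} = 2/s^3.
So (s^2 + 2*s - 7)Y = 2/s^3 + (-3*s - 1).
Isolate Y and clear denominators.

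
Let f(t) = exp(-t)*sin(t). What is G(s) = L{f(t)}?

L{sin(t)} = 1/(s^2 + 1).
By the first shifting theorem, multiplying by e^(-t) replaces s with s + 1.

G(s) = 1/((s + 1)^2 + 1)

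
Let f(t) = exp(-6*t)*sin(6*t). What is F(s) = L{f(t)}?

L{sin(6t)} = 6/(s^2 + 36).
By the first shifting theorem, multiplying by e^(-6t) replaces s with s + 6.

F(s) = 6/((s + 6)^2 + 36)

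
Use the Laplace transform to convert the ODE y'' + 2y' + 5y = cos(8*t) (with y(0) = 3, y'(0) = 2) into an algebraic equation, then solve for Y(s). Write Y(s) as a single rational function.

Transform both sides with L{·}.
With L{y''} = s^2 Y - s·y(0) - y'(0) and L{y'} = sY - y(0), with y(0) = 3, y'(0) = 2: the LHS transforms to (s^2 + 2*s + 5)Y - (3*s + 8).
The right side is L{cos(8*t)} = s/(s^2 + 64).
So (s^2 + 2*s + 5)Y = s/(s^2 + 64) + (3*s + 8).
Divide through and combine into a single rational function.

Y(s) = (3*s^3 + 8*s^2 + 193*s + 512)/(s^4 + 2*s^3 + 69*s^2 + 128*s + 320)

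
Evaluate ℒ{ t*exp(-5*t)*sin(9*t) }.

L{sin(9t)} = 9/(s^2 + 81).
Multiplying by e^(-5t) shifts s → s + 5, so L{exp(-5*t)*sin(9*t)} = 9/((s + 5)^2 + 81).
Then apply L{t·g(t)} = -d/ds[G(s)] with G(s) = 9/((s + 5)^2 + 81):
differentiating 1 time and applying the sign gives 18*(s + 5)/(s^2 + 10*s + 106)^2.

18*(s + 5)/(s^2 + 10*s + 106)^2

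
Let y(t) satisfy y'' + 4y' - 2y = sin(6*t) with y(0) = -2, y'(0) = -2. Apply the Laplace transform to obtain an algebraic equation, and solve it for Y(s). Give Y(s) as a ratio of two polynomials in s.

Apply the Laplace transform to the equation.
With L{y''} = s^2 Y - s·y(0) - y'(0) and L{y'} = sY - y(0), with y(0) = -2, y'(0) = -2: the LHS transforms to (s^2 + 4*s - 2)Y - (-2*s - 10).
The right side is L{sin(6*t)} = 6/(s^2 + 36).
So (s^2 + 4*s - 2)Y = 6/(s^2 + 36) + (-2*s - 10).
Divide through and combine into a single rational function.

Y(s) = (-2*s^3 - 10*s^2 - 72*s - 354)/(s^4 + 4*s^3 + 34*s^2 + 144*s - 72)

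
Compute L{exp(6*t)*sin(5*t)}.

L{sin(5t)} = 5/(s^2 + 25).
By the first shifting theorem, multiplying by e^(6t) replaces s with s - 6.

5/((s - 6)^2 + 25)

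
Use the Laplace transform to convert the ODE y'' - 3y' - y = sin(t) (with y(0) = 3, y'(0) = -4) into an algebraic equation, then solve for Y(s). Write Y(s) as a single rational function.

Y(s) = (3*s^3 - 13*s^2 + 3*s - 12)/(s^4 - 3*s^3 - 3*s - 1)

Take the Laplace transform of both sides.
Using L{y''} = s^2 Y - s·y(0) - y'(0) and L{y'} = sY - y(0), with y(0) = 3, y'(0) = -4, the left side becomes (s^2 - 3*s - 1)Y - (3*s - 13).
The right side is L{sin(t)} = 1/(s^2 + 1).
So (s^2 - 3*s - 1)Y = 1/(s^2 + 1) + (3*s - 13).
Divide through and combine into a single rational function.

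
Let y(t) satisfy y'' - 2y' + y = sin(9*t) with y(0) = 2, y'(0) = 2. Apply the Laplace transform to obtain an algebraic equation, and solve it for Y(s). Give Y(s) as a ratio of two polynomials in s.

Apply the Laplace transform to the equation.
Using L{y''} = s^2 Y - s·y(0) - y'(0) and L{y'} = sY - y(0), with y(0) = 2, y'(0) = 2, the left side becomes (s^2 - 2*s + 1)Y - (2*s - 2).
The right side is L{sin(9*t)} = 9/(s^2 + 81).
So (s^2 - 2*s + 1)Y = 9/(s^2 + 81) + (2*s - 2).
Isolate Y and clear denominators.

Y(s) = (2*s^3 - 2*s^2 + 162*s - 153)/(s^4 - 2*s^3 + 82*s^2 - 162*s + 81)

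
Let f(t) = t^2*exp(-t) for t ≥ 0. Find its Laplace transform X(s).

L{e^(-t)} = 1/(s + 1).
Then apply L{t^2·g(t)} = (-1)^2 d^2/ds^2[G(s)] with G(s) = 1/(s + 1):
differentiating 2 times and applying the sign gives 2/(s + 1)^3.

X(s) = 2/(s + 1)^3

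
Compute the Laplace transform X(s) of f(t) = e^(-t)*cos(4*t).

L{cos(4t)} = s/(s^2 + 16).
By the first shifting theorem, multiplying by e^(-t) replaces s with s + 1.

X(s) = (s + 1)/((s + 1)^2 + 16)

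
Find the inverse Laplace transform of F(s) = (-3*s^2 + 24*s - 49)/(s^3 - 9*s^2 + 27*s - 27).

-2*t^2*exp(3*t) + 6*t*exp(3*t) - 3*exp(3*t)

Factor the denominator: s^3 - 9*s^2 + 27*s - 27 = (s - 3)^3.
Partial fraction decomposition gives [-3/(s - 3)] + [6/(s - 3)^2] + [-4/(s - 3)^3].
Invert each term: -3/(s - 3) ↔ -3e^(3t); 6/(s - 3)^2 ↔ 6t·e^(3t); -4/(s - 3)^3 ↔ (-2)t^2·e^(3t).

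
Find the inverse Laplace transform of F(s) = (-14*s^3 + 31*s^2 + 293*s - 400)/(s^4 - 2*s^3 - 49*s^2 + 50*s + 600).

-5*exp(6*t) - exp(5*t) - 2*exp(-4*t) - 6*exp(-5*t)

Factor the denominator: s^4 - 2*s^3 - 49*s^2 + 50*s + 600 = (s - 6)*(s - 5)*(s + 4)*(s + 5).
Partial fraction decomposition gives [-5/(s - 6)] + [-2/(s + 4)] + [-1/(s - 5)] + [-6/(s + 5)].
Invert each term: -5/(s - 6) ↔ -5e^(6t); -2/(s + 4) ↔ -2e^(-4t); -1/(s - 5) ↔ -e^(5t); -6/(s + 5) ↔ -6e^(-5t).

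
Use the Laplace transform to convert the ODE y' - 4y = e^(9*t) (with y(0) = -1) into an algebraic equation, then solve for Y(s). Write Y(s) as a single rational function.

Apply the Laplace transform to the equation.
Using L{y'} = sY - y(0) = sY - (-1), the left side becomes (s - 4)Y - (-1).
The right side is L{e^(9*t)} = 1/(s - 9).
So (s - 4)Y = 1/(s - 9) + (-1).
Divide through and combine into a single rational function.

Y(s) = (-s + 10)/(s^2 - 13*s + 36)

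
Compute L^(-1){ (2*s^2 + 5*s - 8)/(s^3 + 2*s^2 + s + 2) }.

-3*sin(t) + 4*cos(t) - 2*exp(-2*t)

Factor the denominator: s^3 + 2*s^2 + s + 2 = (s + 2)*(s^2 + 1).
Partial fraction decomposition gives [-2/(s + 2)] + [4*s/(s^2 + 1)] + [-3/(s^2 + 1)].
Invert each term: -2/(s + 2) ↔ -2e^(-2t); 4·s/(s^2 + 1) ↔ 4cos(t); -3·1/(s^2 + 1) ↔ -3sin(t).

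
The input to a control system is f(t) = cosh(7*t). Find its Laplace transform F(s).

F(s) = s/(s^2 - 49)

L{cosh(7t)} = s/(s^2 - 49).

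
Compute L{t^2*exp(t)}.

L{e^(t)} = 1/(s - 1).
Then apply L{t^2·g(t)} = (-1)^2 d^2/ds^2[G(s)] with G(s) = 1/(s - 1):
differentiating 2 times and applying the sign gives 2/(s - 1)^3.

2/(s - 1)^3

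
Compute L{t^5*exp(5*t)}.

L{t^5} = 5!/s^6 = 120/s^6.
By the first shifting theorem, multiplying by e^(5t) replaces s with s - 5.

120/(s - 5)^6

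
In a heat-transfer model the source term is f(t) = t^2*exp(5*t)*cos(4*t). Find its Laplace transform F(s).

F(s) = 2*(s - 5)*(s^2 - 10*s - 23)/(s^2 - 10*s + 41)^3

L{cos(4t)} = s/(s^2 + 16).
Multiplying by e^(5t) shifts s → s - 5, so L{exp(5*t)*cos(4*t)} = (s - 5)/((s - 5)^2 + 16).
Then apply L{t^2·g(t)} = (-1)^2 d^2/ds^2[G(s)] with G(s) = (s - 5)/((s - 5)^2 + 16):
differentiating 2 times and applying the sign gives 2*(s - 5)*(s^2 - 10*s - 23)/(s^2 - 10*s + 41)^3.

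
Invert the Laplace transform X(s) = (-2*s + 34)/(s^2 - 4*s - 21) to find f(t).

Factor the denominator: s^2 - 4*s - 21 = (s - 7)*(s + 3).
Partial fraction decomposition gives [-4/(s + 3)] + [2/(s - 7)].
Invert each term: -4/(s + 3) ↔ -4e^(-3t); 2/(s - 7) ↔ 2e^(7t).

f(t) = 2*exp(7*t) - 4*exp(-3*t)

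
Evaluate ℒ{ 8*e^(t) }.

L{8} = 8/s.
By the first shifting theorem, multiplying by e^(t) replaces s with s - 1.

8/(s - 1)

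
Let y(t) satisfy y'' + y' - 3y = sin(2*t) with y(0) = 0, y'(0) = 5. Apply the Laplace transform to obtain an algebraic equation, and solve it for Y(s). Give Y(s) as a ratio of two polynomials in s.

Laplace-transform each side.
The derivative rules (L{y''} = s^2 Y - s·y(0) - y'(0) and L{y'} = sY - y(0), with y(0) = 0, y'(0) = 5) turn the left side into (s^2 + s - 3)Y - (5).
The right side is L{sin(2*t)} = 2/(s^2 + 4).
So (s^2 + s - 3)Y = 2/(s^2 + 4) + (5).
Divide through and combine into a single rational function.

Y(s) = (5*s^2 + 22)/(s^4 + s^3 + s^2 + 4*s - 12)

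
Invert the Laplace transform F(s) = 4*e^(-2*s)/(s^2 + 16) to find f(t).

The factor e^(-2s) signals a time shift by c = 2 (second shifting theorem).
L{sin(4t)} = 4/(s^2 + 16), so L^-1{4/(s^2 + 16)} = sin(4*t).
Hence the inverse is u(t - 2) times that function evaluated at t - 2.

f(t) = Heaviside(t - 2)*(sin(4*t - 8))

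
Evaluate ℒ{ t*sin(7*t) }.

L{sin(7t)} = 7/(s^2 + 49).
Then apply L{t·g(t)} = -d/ds[H(s)] with H(s) = 7/(s^2 + 49):
differentiating 1 time and applying the sign gives 14*s/(s^2 + 49)^2.

14*s/(s^2 + 49)^2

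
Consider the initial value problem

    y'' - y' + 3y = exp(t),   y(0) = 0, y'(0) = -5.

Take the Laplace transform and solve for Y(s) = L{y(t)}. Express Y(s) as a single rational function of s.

Y(s) = (-5*s + 6)/(s^3 - 2*s^2 + 4*s - 3)

Apply the Laplace transform to the equation.
Using L{y''} = s^2 Y - s·y(0) - y'(0) and L{y'} = sY - y(0), with y(0) = 0, y'(0) = -5, the left side becomes (s^2 - s + 3)Y - (-5).
The right side is L{exp(t)} = 1/(s - 1).
So (s^2 - s + 3)Y = 1/(s - 1) + (-5).
Solve for Y(s) and write it as one ratio of polynomials.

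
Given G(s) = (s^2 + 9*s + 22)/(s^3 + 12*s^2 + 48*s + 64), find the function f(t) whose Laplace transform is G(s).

f(t) = t^2*exp(-4*t) + t*exp(-4*t) + exp(-4*t)

Factor the denominator: s^3 + 12*s^2 + 48*s + 64 = (s + 4)^3.
Partial fraction decomposition gives [1/(s + 4)] + [(s + 4)^(-2)] + [2/(s + 4)^3].
Invert each term: 1/(s + 4) ↔ e^(-4t); 1/(s + 4)^2 ↔ t·e^(-4t); 2/(s + 4)^3 ↔ (1)t^2·e^(-4t).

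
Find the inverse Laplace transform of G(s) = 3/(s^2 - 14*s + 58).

Rewrite the denominator: s^2 - 14*s + 58 = (s - 7)^2 + 9.
The form in (s - 7) signals a first-shifting-theorem factor e^(7t).
Since L{sin(3t)} = 3/(s^2 + 9), the inverse is e^(7*t)*sin(3*t).

exp(7*t)*sin(3*t)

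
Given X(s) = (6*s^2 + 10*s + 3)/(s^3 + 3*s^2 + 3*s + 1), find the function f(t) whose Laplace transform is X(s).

f(t) = -t^2*exp(-t)/2 - 2*t*exp(-t) + 6*exp(-t)

Factor the denominator: s^3 + 3*s^2 + 3*s + 1 = (s + 1)^3.
Partial fraction decomposition gives [6/(s + 1)] + [-2/(s + 1)^2] + [-1/(s + 1)^3].
Invert each term: 6/(s + 1) ↔ 6e^(-t); -2/(s + 1)^2 ↔ -2t·e^(-t); -1/(s + 1)^3 ↔ (-1/2)t^2·e^(-t).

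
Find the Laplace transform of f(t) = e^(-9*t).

L{e^(-9t)} = 1/(s + 9).

1/(s + 9)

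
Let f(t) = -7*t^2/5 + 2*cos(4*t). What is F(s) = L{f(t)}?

Apply the Laplace transform termwise.
(2)·[L{cos(4t)} = s/(s^2 + 16)]; (-7/5)·[L{t^2} = 2!/s^3 = 2/s^3].

F(s) = 2*s/(s^2 + 16) - 14/(5*s^3)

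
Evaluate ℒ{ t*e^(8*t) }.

L{e^(8t)} = 1/(s - 8).
Then apply L{t·g(t)} = -d/ds[H(s)] with H(s) = 1/(s - 8):
differentiating 1 time and applying the sign gives (s - 8)^(-2).

(s - 8)^(-2)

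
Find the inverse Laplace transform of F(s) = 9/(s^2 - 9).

Since L{sinh(3t)} = 3/(s^2 - 9), the inverse is sinh(3*t), scaled by 3.

3*sinh(3*t)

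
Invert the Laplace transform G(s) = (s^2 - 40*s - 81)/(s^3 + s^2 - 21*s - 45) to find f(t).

Factor the denominator: s^3 + s^2 - 21*s - 45 = (s - 5)*(s + 3)^2.
Partial fraction decomposition gives [5/(s + 3)] + [-6/(s + 3)^2] + [-4/(s - 5)].
Invert each term: 5/(s + 3) ↔ 5e^(-3t); -6/(s + 3)^2 ↔ -6t·e^(-3t); -4/(s - 5) ↔ -4e^(5t).

f(t) = -6*t*exp(-3*t) - 4*exp(5*t) + 5*exp(-3*t)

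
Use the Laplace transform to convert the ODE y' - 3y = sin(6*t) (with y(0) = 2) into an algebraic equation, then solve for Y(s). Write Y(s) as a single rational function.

Y(s) = (2*s^2 + 78)/(s^3 - 3*s^2 + 36*s - 108)

Laplace-transform each side.
The derivative rules (L{y'} = sY - y(0) = sY - 2) turn the left side into (s - 3)Y - (2).
The right side is L{sin(6*t)} = 6/(s^2 + 36).
So (s - 3)Y = 6/(s^2 + 36) + (2).
Isolate Y and clear denominators.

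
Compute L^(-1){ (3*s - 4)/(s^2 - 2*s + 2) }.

-exp(t)*sin(t) + 3*exp(t)*cos(t)

Complete the square in the denominator: s^2 - 2*s + 2 = (s - 1)^2 + 1^2.
Split the numerator to match: 3*s - 4 = 3·(s - 1) - 1·1.
Invert each term: 3·(s - 1)/((s - 1)^2 + 1) ↔ 3e^(t)cos(t); -1·1/((s - 1)^2 + 1) ↔ -e^(t)sin(t).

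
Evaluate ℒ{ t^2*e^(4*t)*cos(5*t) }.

L{cos(5t)} = s/(s^2 + 25).
Multiplying by e^(4t) shifts s → s - 4, so L{e^(4*t)*cos(5*t)} = (s - 4)/((s - 4)^2 + 25).
Then apply L{t^2·g(t)} = (-1)^2 d^2/ds^2[G(s)] with G(s) = (s - 4)/((s - 4)^2 + 25):
differentiating 2 times and applying the sign gives 2*(s - 4)*(s^2 - 8*s - 59)/(s^2 - 8*s + 41)^3.

2*(s - 4)*(s^2 - 8*s - 59)/(s^2 - 8*s + 41)^3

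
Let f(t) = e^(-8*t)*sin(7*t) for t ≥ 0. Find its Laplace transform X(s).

X(s) = 7/((s + 8)^2 + 49)

L{sin(7t)} = 7/(s^2 + 49).
By the first shifting theorem, multiplying by e^(-8t) replaces s with s + 8.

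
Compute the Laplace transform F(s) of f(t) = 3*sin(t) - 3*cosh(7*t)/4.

F(s) = -3*s/(4*(s^2 - 49)) + 3/(s^2 + 1)

Apply the Laplace transform termwise.
(3)·[L{sin(t)} = 1/(s^2 + 1)]; (-3/4)·[L{cosh(7t)} = s/(s^2 - 49)].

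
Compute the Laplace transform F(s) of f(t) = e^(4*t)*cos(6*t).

L{cos(6t)} = s/(s^2 + 36).
By the first shifting theorem, multiplying by e^(4t) replaces s with s - 4.

F(s) = (s - 4)/((s - 4)^2 + 36)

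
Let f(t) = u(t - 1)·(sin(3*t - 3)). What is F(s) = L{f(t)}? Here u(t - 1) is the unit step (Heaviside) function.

F(s) = 3*exp(-s)/(s^2 + 9)

By the second shifting theorem, L{u(t - c)·g(t - c)} = e^(-cs)·G(s) with c = 1 and G(s) = L{g(t)}.
L{sin(3t)} = 3/(s^2 + 9).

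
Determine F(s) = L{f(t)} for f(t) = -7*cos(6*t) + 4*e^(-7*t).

The transform is linear, so treat each term independently.
(-7)·[L{cos(6t)} = s/(s^2 + 36)]; (4)·[L{e^(-7t)} = 1/(s + 7)].

F(s) = -7*s/(s^2 + 36) + 4/(s + 7)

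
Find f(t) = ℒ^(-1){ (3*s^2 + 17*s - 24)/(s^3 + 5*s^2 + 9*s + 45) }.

Factor the denominator: s^3 + 5*s^2 + 9*s + 45 = (s + 5)*(s^2 + 9).
Partial fraction decomposition gives [-1/(s + 5)] + [4*s/(s^2 + 9)] + [-3/(s^2 + 9)].
Invert each term: -1/(s + 5) ↔ -e^(-5t); 4·s/(s^2 + 9) ↔ 4cos(3t); -1·3/(s^2 + 9) ↔ -sin(3t).

f(t) = -sin(3*t) + 4*cos(3*t) - exp(-5*t)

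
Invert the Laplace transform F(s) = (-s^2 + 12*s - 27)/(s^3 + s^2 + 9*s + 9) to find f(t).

f(t) = 3*sin(3*t) + 3*cos(3*t) - 4*exp(-t)

Factor the denominator: s^3 + s^2 + 9*s + 9 = (s + 1)*(s^2 + 9).
Partial fraction decomposition gives [-4/(s + 1)] + [3*s/(s^2 + 9)] + [9/(s^2 + 9)].
Invert each term: -4/(s + 1) ↔ -4e^(-t); 3·s/(s^2 + 9) ↔ 3cos(3t); 3·3/(s^2 + 9) ↔ 3sin(3t).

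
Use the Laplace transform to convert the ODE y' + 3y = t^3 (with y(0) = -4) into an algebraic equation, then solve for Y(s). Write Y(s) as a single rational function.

Y(s) = (-4*s^4 + 6)/(s^5 + 3*s^4)

Transform both sides with L{·}.
Using L{y'} = sY - y(0) = sY - (-4), the left side becomes (s + 3)Y - (-4).
The right side is L{t^3} = 6/s^4.
So (s + 3)Y = 6/s^4 + (-4).
Solve for Y(s) and write it as one ratio of polynomials.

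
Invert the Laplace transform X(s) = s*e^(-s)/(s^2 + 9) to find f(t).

f(t) = Heaviside(t - 1)*(cos(3*t - 3))

The factor e^(-s) signals a time shift by c = 1 (second shifting theorem).
L{cos(3t)} = s/(s^2 + 9), so L^-1{s/(s^2 + 9)} = cos(3*t).
Hence the inverse is u(t - 1) times that function evaluated at t - 1.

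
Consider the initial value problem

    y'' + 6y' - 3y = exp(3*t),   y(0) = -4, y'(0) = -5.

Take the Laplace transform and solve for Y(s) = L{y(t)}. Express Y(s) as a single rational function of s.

Y(s) = (-4*s^2 - 17*s + 88)/(s^3 + 3*s^2 - 21*s + 9)

Transform both sides with L{·}.
With L{y''} = s^2 Y - s·y(0) - y'(0) and L{y'} = sY - y(0), with y(0) = -4, y'(0) = -5: the LHS transforms to (s^2 + 6*s - 3)Y - (-4*s - 29).
The right side is L{exp(3*t)} = 1/(s - 3).
So (s^2 + 6*s - 3)Y = 1/(s - 3) + (-4*s - 29).
Divide through and combine into a single rational function.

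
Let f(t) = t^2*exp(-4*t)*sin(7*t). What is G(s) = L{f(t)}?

G(s) = 14*(3*s^2 + 24*s - 1)/(s^2 + 8*s + 65)^3

L{sin(7t)} = 7/(s^2 + 49).
Multiplying by e^(-4t) shifts s → s + 4, so L{exp(-4*t)*sin(7*t)} = 7/((s + 4)^2 + 49).
Then apply L{t^2·g(t)} = (-1)^2 d^2/ds^2[H(s)] with H(s) = 7/((s + 4)^2 + 49):
differentiating 2 times and applying the sign gives 14*(3*s^2 + 24*s - 1)/(s^2 + 8*s + 65)^3.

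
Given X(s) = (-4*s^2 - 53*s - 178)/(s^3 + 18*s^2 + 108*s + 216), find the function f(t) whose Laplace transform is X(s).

f(t) = -2*t^2*exp(-6*t) - 5*t*exp(-6*t) - 4*exp(-6*t)

Factor the denominator: s^3 + 18*s^2 + 108*s + 216 = (s + 6)^3.
Partial fraction decomposition gives [-4/(s + 6)] + [-5/(s + 6)^2] + [-4/(s + 6)^3].
Invert each term: -4/(s + 6) ↔ -4e^(-6t); -5/(s + 6)^2 ↔ -5t·e^(-6t); -4/(s + 6)^3 ↔ (-2)t^2·e^(-6t).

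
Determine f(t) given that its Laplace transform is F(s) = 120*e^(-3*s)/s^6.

f(t) = Heaviside(t - 3)*((t - 3)^5)

The factor e^(-3s) signals a time shift by c = 3 (second shifting theorem).
L{t^5} = 5!/s^6 = 120/s^6, so L^-1{120/s^6} = t^5.
Hence the inverse is u(t - 3) times that function evaluated at t - 3.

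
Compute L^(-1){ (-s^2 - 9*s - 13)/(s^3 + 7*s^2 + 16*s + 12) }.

t*exp(-2*t) - 6*exp(-2*t) + 5*exp(-3*t)

Factor the denominator: s^3 + 7*s^2 + 16*s + 12 = (s + 2)^2*(s + 3).
Partial fraction decomposition gives [-6/(s + 2)] + [(s + 2)^(-2)] + [5/(s + 3)].
Invert each term: -6/(s + 2) ↔ -6e^(-2t); 1/(s + 2)^2 ↔ t·e^(-2t); 5/(s + 3) ↔ 5e^(-3t).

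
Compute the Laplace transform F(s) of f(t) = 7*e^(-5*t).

F(s) = 7/(s + 5)

L{7} = 7/s.
By the first shifting theorem, multiplying by e^(-5t) replaces s with s + 5.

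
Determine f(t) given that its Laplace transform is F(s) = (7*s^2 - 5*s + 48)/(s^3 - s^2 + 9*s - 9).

Factor the denominator: s^3 - s^2 + 9*s - 9 = (s - 1)*(s^2 + 9).
Partial fraction decomposition gives [5/(s - 1)] + [2*s/(s^2 + 9)] + [-3/(s^2 + 9)].
Invert each term: 5/(s - 1) ↔ 5e^(t); 2·s/(s^2 + 9) ↔ 2cos(3t); -1·3/(s^2 + 9) ↔ -sin(3t).

f(t) = 5*exp(t) - sin(3*t) + 2*cos(3*t)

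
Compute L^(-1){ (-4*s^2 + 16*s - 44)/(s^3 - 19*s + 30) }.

-4*exp(3*t) + 4*exp(2*t) - 4*exp(-5*t)

Factor the denominator: s^3 - 19*s + 30 = (s - 3)*(s - 2)*(s + 5).
Partial fraction decomposition gives [4/(s - 2)] + [-4/(s + 5)] + [-4/(s - 3)].
Invert each term: 4/(s - 2) ↔ 4e^(2t); -4/(s + 5) ↔ -4e^(-5t); -4/(s - 3) ↔ -4e^(3t).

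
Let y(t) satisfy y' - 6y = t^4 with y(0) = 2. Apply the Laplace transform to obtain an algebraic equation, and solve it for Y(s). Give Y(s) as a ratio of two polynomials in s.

Transform both sides with L{·}.
Using L{y'} = sY - y(0) = sY - 2, the left side becomes (s - 6)Y - (2).
The right side is L{t^4} = 24/s^5.
So (s - 6)Y = 24/s^5 + (2).
Solve for Y(s) and write it as one ratio of polynomials.

Y(s) = (2*s^5 + 24)/(s^6 - 6*s^5)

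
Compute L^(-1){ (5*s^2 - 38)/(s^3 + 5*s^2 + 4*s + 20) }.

Factor the denominator: s^3 + 5*s^2 + 4*s + 20 = (s + 5)*(s^2 + 4).
Partial fraction decomposition gives [3/(s + 5)] + [2*s/(s^2 + 4)] + [-10/(s^2 + 4)].
Invert each term: 3/(s + 5) ↔ 3e^(-5t); 2·s/(s^2 + 4) ↔ 2cos(2t); -5·2/(s^2 + 4) ↔ -5sin(2t).

-5*sin(2*t) + 2*cos(2*t) + 3*exp(-5*t)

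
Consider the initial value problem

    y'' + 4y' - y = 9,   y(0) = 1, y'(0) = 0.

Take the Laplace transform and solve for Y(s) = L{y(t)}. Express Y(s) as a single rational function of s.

Y(s) = (s^2 + 4*s + 9)/(s^3 + 4*s^2 - s)

Transform both sides with L{·}.
Using L{y''} = s^2 Y - s·y(0) - y'(0) and L{y'} = sY - y(0), with y(0) = 1, y'(0) = 0, the left side becomes (s^2 + 4*s - 1)Y - (s + 4).
The right side is L{9} = 9/s.
So (s^2 + 4*s - 1)Y = 9/s + (s + 4).
Isolate Y and clear denominators.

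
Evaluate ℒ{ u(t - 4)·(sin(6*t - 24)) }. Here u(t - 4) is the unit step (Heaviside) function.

By the second shifting theorem, L{u(t - c)·g(t - c)} = e^(-cs)·G(s) with c = 4 and G(s) = L{g(t)}.
L{sin(6t)} = 6/(s^2 + 36).

6*exp(-4*s)/(s^2 + 36)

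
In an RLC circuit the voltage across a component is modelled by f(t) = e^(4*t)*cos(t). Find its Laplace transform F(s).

L{cos(t)} = s/(s^2 + 1).
By the first shifting theorem, multiplying by e^(4t) replaces s with s - 4.

F(s) = (s - 4)/((s - 4)^2 + 1)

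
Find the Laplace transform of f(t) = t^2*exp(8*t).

2/(s - 8)^3

L{e^(8t)} = 1/(s - 8).
Then apply L{t^2·g(t)} = (-1)^2 d^2/ds^2[H(s)] with H(s) = 1/(s - 8):
differentiating 2 times and applying the sign gives 2/(s - 8)^3.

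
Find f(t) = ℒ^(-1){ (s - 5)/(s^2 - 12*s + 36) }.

f(t) = t*exp(6*t) + exp(6*t)

Factor the denominator: s^2 - 12*s + 36 = (s - 6)^2.
Partial fraction decomposition gives [1/(s - 6)] + [(s - 6)^(-2)].
Invert each term: 1/(s - 6) ↔ e^(6t); 1/(s - 6)^2 ↔ t·e^(6t).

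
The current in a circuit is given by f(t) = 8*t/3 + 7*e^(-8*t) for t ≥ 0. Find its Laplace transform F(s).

The transform is linear, so treat each term independently.
(8/3)·[L{t} = 1!/s^2 = 1/s^2]; (7)·[L{e^(-8t)} = 1/(s + 8)].

F(s) = 7/(s + 8) + 8/(3*s^2)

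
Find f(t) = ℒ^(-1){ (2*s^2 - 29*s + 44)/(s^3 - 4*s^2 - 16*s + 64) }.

f(t) = -5*t*exp(4*t) - exp(4*t) + 3*exp(-4*t)

Factor the denominator: s^3 - 4*s^2 - 16*s + 64 = (s - 4)^2*(s + 4).
Partial fraction decomposition gives [-1/(s - 4)] + [-5/(s - 4)^2] + [3/(s + 4)].
Invert each term: -1/(s - 4) ↔ -e^(4t); -5/(s - 4)^2 ↔ -5t·e^(4t); 3/(s + 4) ↔ 3e^(-4t).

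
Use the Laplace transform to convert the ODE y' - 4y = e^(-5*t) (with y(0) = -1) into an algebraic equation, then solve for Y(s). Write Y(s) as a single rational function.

Y(s) = (-s - 4)/(s^2 + s - 20)

Take the Laplace transform of both sides.
Using L{y'} = sY - y(0) = sY - (-1), the left side becomes (s - 4)Y - (-1).
The right side is L{e^(-5*t)} = 1/(s + 5).
So (s - 4)Y = 1/(s + 5) + (-1).
Solve for Y(s) and write it as one ratio of polynomials.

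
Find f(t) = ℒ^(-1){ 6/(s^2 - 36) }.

f(t) = sinh(6*t)

Since L{sinh(6t)} = 6/(s^2 - 36), the inverse is sinh(6*t).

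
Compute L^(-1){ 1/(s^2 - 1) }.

Since L{sinh(t)} = 1/(s^2 - 1), the inverse is sinh(t).

sinh(t)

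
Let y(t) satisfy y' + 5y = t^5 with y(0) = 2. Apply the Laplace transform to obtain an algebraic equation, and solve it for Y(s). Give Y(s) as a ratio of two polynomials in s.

Transform both sides with L{·}.
Using L{y'} = sY - y(0) = sY - 2, the left side becomes (s + 5)Y - (2).
The right side is L{t^5} = 120/s^6.
So (s + 5)Y = 120/s^6 + (2).
Solve for Y(s) and write it as one ratio of polynomials.

Y(s) = (2*s^6 + 120)/(s^7 + 5*s^6)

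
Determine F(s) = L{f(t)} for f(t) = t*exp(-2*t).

L{e^(-2t)} = 1/(s + 2).
Then apply L{t·g(t)} = -d/ds[G(s)] with G(s) = 1/(s + 2):
differentiating 1 time and applying the sign gives (s + 2)^(-2).

F(s) = (s + 2)^(-2)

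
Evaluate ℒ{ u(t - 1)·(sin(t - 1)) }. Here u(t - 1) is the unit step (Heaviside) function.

exp(-s)/(s^2 + 1)

By the second shifting theorem, L{u(t - c)·g(t - c)} = e^(-cs)·H(s) with c = 1 and H(s) = L{g(t)}.
L{sin(t)} = 1/(s^2 + 1).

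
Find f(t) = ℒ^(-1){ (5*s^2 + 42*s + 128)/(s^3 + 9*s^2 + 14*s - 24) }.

f(t) = 5*exp(t) - 4*exp(-4*t) + 4*exp(-6*t)

Factor the denominator: s^3 + 9*s^2 + 14*s - 24 = (s - 1)*(s + 4)*(s + 6).
Partial fraction decomposition gives [-4/(s + 4)] + [4/(s + 6)] + [5/(s - 1)].
Invert each term: -4/(s + 4) ↔ -4e^(-4t); 4/(s + 6) ↔ 4e^(-6t); 5/(s - 1) ↔ 5e^(t).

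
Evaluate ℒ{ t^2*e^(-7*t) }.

L{e^(-7t)} = 1/(s + 7).
Then apply L{t^2·g(t)} = (-1)^2 d^2/ds^2[G(s)] with G(s) = 1/(s + 7):
differentiating 2 times and applying the sign gives 2/(s + 7)^3.

2/(s + 7)^3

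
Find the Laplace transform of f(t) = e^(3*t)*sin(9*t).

9/((s - 3)^2 + 81)

L{sin(9t)} = 9/(s^2 + 81).
By the first shifting theorem, multiplying by e^(3t) replaces s with s - 3.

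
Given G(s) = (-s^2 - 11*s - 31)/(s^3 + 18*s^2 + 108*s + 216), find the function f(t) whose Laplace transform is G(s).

f(t) = -t^2*exp(-6*t)/2 + t*exp(-6*t) - exp(-6*t)

Factor the denominator: s^3 + 18*s^2 + 108*s + 216 = (s + 6)^3.
Partial fraction decomposition gives [-1/(s + 6)] + [(s + 6)^(-2)] + [-1/(s + 6)^3].
Invert each term: -1/(s + 6) ↔ -e^(-6t); 1/(s + 6)^2 ↔ t·e^(-6t); -1/(s + 6)^3 ↔ (-1/2)t^2·e^(-6t).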